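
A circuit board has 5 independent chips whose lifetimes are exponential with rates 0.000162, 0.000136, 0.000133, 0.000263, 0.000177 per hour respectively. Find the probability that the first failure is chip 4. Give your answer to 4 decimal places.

0.3020

The time to first failure is exponential with rate Σλ = 0.000162 + 0.000136 + 0.000133 + 0.000263 + 0.000177 = 0.000871.
P(chip 4 first) = λ_4/Σλ = 0.000263/0.000871 ≈ 0.3020.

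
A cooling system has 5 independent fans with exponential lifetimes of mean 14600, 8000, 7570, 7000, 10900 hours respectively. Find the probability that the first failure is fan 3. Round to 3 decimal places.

Rates: λ_i = 1/mean_i → 0.0000684932, 0.000125, 0.0001321, 0.000142857, 0.0000917431; Σλ = 0.000560194.
P(fan 3 first) = λ_3/Σλ = 0.0001321/0.000560194 ≈ 0.236.

0.236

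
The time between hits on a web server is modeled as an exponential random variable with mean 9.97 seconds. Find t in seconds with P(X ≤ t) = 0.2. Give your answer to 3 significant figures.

2.22

The rate is λ = 1/9.97 = 0.100301 per second.
Set 1 − e^(−λt) = 0.2, so t = −ln(0.8)/λ = 0.22314/0.100301 ≈ 2.22474 seconds.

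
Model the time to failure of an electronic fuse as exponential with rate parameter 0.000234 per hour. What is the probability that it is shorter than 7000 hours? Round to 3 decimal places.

P(X ≤ 7000) = 1 − e^(−λ·7000) = 1 − e^(−1.638) ≈ 0.806.

0.806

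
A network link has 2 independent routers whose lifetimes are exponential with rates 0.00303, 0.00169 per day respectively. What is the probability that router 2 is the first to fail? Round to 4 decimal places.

0.3581

The time to first failure is exponential with rate Σλ = 0.00303 + 0.00169 = 0.00472.
P(router 2 first) = λ_2/Σλ = 0.00169/0.00472 ≈ 0.3581.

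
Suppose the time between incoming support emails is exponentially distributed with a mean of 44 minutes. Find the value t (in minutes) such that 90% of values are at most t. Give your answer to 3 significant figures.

101

The rate is λ = 1/44 = 0.0227273 per minute.
Set 1 − e^(−λt) = 0.9, so t = −ln(0.1)/λ = 2.3026/0.0227273 ≈ 101.314 minutes.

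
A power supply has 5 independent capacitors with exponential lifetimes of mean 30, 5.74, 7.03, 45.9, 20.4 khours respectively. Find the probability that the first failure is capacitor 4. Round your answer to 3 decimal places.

Rates: λ_i = 1/mean_i → 0.0333333, 0.174216, 0.142248, 0.0217865, 0.0490196; Σλ = 0.420603.
P(capacitor 4 first) = λ_4/Σλ = 0.0217865/0.420603 ≈ 0.052.

0.052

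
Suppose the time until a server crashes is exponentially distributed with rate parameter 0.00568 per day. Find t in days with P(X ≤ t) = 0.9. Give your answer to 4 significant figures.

405.4

Set 1 − e^(−λt) = 0.9, so t = −ln(0.1)/λ = 2.3026/0.00568 ≈ 405.385 days.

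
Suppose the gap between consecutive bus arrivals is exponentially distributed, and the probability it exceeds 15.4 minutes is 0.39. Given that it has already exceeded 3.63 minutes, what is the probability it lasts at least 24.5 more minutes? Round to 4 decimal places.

0.2236

From e^(−λ·15.4) = 0.39, λ = −ln(0.39)/15.4 = 0.0611434.
Memoryless: P(X > 3.63+24.5 | X > 3.63) = P(X > 24.5) = e^(−0.0611434·24.5) ≈ 0.2236.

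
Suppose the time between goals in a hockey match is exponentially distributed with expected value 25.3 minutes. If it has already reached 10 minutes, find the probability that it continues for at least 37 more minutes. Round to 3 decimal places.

The rate is λ = 1/25.3 = 0.0395257 per minute.
The exponential is memoryless, so the remaining time is again Exp(λ): the condition X > 10 is irrelevant.
P(X > 37) = e^(−1.4625) ≈ 0.232.

0.232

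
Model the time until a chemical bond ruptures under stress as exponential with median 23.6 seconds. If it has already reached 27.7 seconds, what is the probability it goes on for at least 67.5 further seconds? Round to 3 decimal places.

0.138

For an exponential, median = ln(2)/λ, so λ = ln 2 / 23.6 = 0.0293706 per second.
The exponential is memoryless, so the remaining time is again Exp(λ): the condition X > 27.7 is irrelevant.
P(X > 67.5) = e^(−1.9825) ≈ 0.138.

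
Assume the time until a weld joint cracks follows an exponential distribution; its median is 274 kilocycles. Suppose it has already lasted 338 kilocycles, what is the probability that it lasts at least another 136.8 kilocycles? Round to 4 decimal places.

For an exponential, median = ln(2)/λ, so λ = ln 2 / 274 = 0.00252973 per kilocycle.
P(X > s+t | X > s) = e^(−λ(s+t))/e^(−λs) = e^(−λt), independent of s = 338.
P(X > 136.8) = e^(−0.34607) ≈ 0.7075.

0.7075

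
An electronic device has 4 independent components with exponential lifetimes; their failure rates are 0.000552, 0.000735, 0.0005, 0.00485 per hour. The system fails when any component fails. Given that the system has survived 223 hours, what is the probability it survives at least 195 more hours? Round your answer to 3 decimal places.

0.274

Time to first failure ~ Exp(Σλ) with Σλ = 0.006637.
By memorylessness, P(T > 223+195 | T > 223) = P(T > 195) = e^(−0.006637·195) ≈ 0.274.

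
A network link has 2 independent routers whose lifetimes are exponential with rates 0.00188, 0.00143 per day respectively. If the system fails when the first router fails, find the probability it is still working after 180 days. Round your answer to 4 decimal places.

0.5511

The time to first failure is exponential with rate Σλ = 0.00188 + 0.00143 = 0.00331.
P(min > 180) = e^(−0.00331·180) = e^(−0.5958) ≈ 0.5511.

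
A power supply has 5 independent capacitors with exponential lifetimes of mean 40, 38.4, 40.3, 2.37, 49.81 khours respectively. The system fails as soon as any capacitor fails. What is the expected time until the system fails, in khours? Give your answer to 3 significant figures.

1.93

The first failure time is exponential with rate Σλ_i = 1/40 + 1/38.4 + 1/40.3 + 1/2.37 + 1/49.81 = 0.517873 per khour.
E[min] = 1/Σλ = 1/0.517873 = 1.93098 khours.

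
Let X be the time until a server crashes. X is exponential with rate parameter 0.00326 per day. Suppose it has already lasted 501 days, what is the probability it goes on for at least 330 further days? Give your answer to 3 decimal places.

0.341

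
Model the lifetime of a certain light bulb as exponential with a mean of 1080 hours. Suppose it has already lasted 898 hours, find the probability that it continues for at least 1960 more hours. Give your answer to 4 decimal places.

0.1629

The rate is λ = 1/1080 = 0.000925926 per hour.
P(X > s+t | X > s) = e^(−λ(s+t))/e^(−λs) = e^(−λt), independent of s = 898.
P(X > 1960) = e^(−1.8148) ≈ 0.1629.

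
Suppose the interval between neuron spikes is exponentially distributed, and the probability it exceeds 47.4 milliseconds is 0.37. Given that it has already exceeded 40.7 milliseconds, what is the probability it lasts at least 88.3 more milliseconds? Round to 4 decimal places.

0.1569

From e^(−λ·47.4) = 0.37, λ = −ln(0.37)/47.4 = 0.0209758.
Memoryless: P(X > 40.7+88.3 | X > 40.7) = P(X > 88.3) = e^(−0.0209758·88.3) ≈ 0.1569.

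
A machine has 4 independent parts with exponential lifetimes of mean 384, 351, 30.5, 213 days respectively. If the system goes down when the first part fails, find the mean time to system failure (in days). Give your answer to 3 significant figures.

23.3

The first failure time is exponential with rate Σλ_i = 1/384 + 1/351 + 1/30.5 + 1/213 = 0.0429349 per day.
E[min] = 1/Σλ = 1/0.0429349 = 23.2911 days.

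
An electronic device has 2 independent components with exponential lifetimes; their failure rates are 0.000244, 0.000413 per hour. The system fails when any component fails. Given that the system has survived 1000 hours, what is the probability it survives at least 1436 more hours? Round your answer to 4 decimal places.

0.3893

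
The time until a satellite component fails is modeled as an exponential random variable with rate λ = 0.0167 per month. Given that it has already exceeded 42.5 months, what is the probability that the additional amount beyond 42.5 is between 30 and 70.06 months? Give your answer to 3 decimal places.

Memoryless: the residual past 42.5 is again Exp(λ).
P(30 < residual < 70.06) = e^(−λ·30) − e^(−λ·70.06) = 0.60592 − 0.31037 ≈ 0.296.

0.296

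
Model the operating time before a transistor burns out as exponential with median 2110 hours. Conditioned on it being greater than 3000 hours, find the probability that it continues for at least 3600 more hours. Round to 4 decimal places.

0.3065

For an exponential, median = ln(2)/λ, so λ = ln 2 / 2110 = 0.000328506 per hour.
The exponential is memoryless, so the remaining time is again Exp(λ): the condition X > 3000 is irrelevant.
P(X > 3600) = e^(−1.1826) ≈ 0.3065.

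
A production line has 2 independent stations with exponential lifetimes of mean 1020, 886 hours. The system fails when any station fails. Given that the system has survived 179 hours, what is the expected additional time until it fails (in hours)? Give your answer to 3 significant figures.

474

First-failure rate Σλ = 1/1020 + 1/886 = 0.00210906.
By memorylessness the expected residual is 1/Σλ = 474.145 hours, regardless of the 179 already elapsed.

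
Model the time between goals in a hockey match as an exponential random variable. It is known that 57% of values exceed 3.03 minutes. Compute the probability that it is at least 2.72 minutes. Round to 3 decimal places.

e^(−λ·3.03) = 0.57 ⇒ λ = −ln(0.57)/3.03 = 0.185518.
P(X > 2.72) = e^(−0.185518·2.72) = e^(−0.50461) ≈ 0.604.

0.604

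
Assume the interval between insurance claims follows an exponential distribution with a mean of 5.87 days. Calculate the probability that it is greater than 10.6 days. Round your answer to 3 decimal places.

The rate is λ = 1/5.87 = 0.170358 per day.
P(X > 10.6) = e^(−λ·10.6) = e^(−1.8058) ≈ 0.164.

0.164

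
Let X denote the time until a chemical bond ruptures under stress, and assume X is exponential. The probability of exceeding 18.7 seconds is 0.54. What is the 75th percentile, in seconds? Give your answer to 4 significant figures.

42.07

e^(−λ·18.7) = 0.54 ⇒ λ = −ln(0.54)/18.7 = 0.0329511.
75th percentile: 1 − e^(−λt) = 0.75, t = −ln(0.25)/λ = 42.0712 seconds.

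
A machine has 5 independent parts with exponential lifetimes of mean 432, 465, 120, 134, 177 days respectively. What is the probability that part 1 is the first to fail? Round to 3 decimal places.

0.089

Rates: λ_i = 1/mean_i → 0.00231481, 0.00215054, 0.00833333, 0.00746269, 0.00564972; Σλ = 0.0259111.
P(part 1 first) = λ_1/Σλ = 0.00231481/0.0259111 ≈ 0.089.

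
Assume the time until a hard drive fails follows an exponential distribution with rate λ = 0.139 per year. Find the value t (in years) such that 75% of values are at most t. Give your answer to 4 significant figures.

9.973

Set 1 − e^(−λt) = 0.75, so t = −ln(0.25)/λ = 1.3863/0.139 ≈ 9.97334 years.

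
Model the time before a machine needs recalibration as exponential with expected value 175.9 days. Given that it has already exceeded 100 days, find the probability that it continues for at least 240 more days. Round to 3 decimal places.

0.256

The rate is λ = 1/175.9 = 0.00568505 per day.
The exponential is memoryless, so the remaining time is again Exp(λ): the condition X > 100 is irrelevant.
P(X > 240) = e^(−1.3644) ≈ 0.256.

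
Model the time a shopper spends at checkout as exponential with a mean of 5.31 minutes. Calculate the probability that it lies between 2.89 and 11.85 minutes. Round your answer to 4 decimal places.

0.4729

The rate is λ = 1/5.31 = 0.188324 per minute.
P(2.89 < X < 11.85) = e^(−λ·2.89) − e^(−λ·11.85) = 0.58027 − 0.10735 ≈ 0.4729.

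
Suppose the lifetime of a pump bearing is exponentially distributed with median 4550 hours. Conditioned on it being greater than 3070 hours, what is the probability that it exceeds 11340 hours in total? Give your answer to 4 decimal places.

0.2837

For an exponential, median = ln(2)/λ, so λ = ln 2 / 4550 = 0.00015234 per hour.
P(X > s+t | X > s) = e^(−λ(s+t))/e^(−λs) = e^(−λt), independent of s = 3070.
P(X > 8270) = e^(−1.2599) ≈ 0.2837.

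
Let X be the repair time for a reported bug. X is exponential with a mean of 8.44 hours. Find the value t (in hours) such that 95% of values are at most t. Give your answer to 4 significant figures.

25.28

The rate is λ = 1/8.44 = 0.118483 per hour.
Set 1 − e^(−λt) = 0.95, so t = −ln(0.05)/λ = 2.9957/0.118483 ≈ 25.284 hours.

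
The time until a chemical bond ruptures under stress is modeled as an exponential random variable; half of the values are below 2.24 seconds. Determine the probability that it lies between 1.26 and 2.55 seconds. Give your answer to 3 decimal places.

For an exponential, median = ln(2)/λ, so λ = ln 2 / 2.24 = 0.309441 per second.
P(1.26 < X < 2.55) = e^(−λ·1.26) − e^(−λ·2.55) = 0.67713 − 0.45427 ≈ 0.223.

0.223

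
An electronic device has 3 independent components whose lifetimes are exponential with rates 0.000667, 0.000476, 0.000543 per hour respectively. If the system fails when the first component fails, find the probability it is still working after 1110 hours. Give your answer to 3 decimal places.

The time to first failure is exponential with rate Σλ = 0.000667 + 0.000476 + 0.000543 = 0.001686.
P(min > 1110) = e^(−0.001686·1110) = e^(−1.8715) ≈ 0.154.

0.154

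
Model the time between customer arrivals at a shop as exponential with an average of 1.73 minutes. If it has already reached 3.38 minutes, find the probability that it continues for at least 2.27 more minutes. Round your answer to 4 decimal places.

The rate is λ = 1/1.73 = 0.578035 per minute.
The exponential is memoryless, so the remaining time is again Exp(λ): the condition X > 3.38 is irrelevant.
P(X > 2.27) = e^(−1.3121) ≈ 0.2692.

0.2692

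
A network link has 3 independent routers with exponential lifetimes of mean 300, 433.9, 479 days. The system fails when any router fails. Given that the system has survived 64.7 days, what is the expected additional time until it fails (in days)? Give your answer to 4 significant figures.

129.4

First-failure rate Σλ = 1/300 + 1/433.9 + 1/479 = 0.00772569.
By memorylessness the expected residual is 1/Σλ = 129.438 days, regardless of the 64.7 already elapsed.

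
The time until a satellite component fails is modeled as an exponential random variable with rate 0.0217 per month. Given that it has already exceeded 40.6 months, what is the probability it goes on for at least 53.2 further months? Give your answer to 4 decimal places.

The exponential is memoryless, so the remaining time is again Exp(λ): the condition X > 40.6 is irrelevant.
P(X > 53.2) = e^(−1.1544) ≈ 0.3152.

0.3152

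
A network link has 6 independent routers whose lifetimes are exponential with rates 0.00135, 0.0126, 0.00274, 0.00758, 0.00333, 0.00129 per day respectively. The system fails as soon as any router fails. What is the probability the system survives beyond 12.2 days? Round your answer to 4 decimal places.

0.7030

The time to first failure is exponential with rate Σλ = 0.00135 + 0.0126 + 0.00274 + 0.00758 + 0.00333 + 0.00129 = 0.02889.
P(min > 12.2) = e^(−0.02889·12.2) = e^(−0.35246) ≈ 0.7030.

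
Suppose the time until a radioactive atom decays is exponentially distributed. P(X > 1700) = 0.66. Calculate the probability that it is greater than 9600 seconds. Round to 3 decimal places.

0.096

e^(−λ·1700) = 0.66 ⇒ λ = −ln(0.66)/1700 = 0.000244421.
P(X > 9600) = e^(−0.000244421·9600) = e^(−2.3464) ≈ 0.096.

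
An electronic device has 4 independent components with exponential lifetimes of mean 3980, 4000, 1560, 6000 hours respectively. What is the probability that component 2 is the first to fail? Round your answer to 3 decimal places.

0.191

Rates: λ_i = 1/mean_i → 0.000251256, 0.00025, 0.000641026, 0.000166667; Σλ = 0.00130895.
P(component 2 first) = λ_2/Σλ = 0.00025/0.00130895 ≈ 0.191.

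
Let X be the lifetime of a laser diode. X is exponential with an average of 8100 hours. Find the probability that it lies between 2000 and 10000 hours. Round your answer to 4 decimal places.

0.4902

The rate is λ = 1/8100 = 0.000123457 per hour.
P(2000 < X < 10000) = e^(−λ·2000) − e^(−λ·10000) = 0.78121 − 0.29096 ≈ 0.4902.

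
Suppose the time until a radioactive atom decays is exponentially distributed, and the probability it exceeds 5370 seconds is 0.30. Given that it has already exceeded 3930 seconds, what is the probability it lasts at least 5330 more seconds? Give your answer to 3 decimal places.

From e^(−λ·5370) = 0.30, λ = −ln(0.30)/5370 = 0.000224204.
Memoryless: P(X > 3930+5330 | X > 3930) = P(X > 5330) = e^(−0.000224204·5330) ≈ 0.303.

0.303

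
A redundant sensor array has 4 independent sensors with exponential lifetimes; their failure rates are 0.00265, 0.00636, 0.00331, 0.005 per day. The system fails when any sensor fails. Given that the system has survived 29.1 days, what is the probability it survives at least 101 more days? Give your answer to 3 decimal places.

Time to first failure ~ Exp(Σλ) with Σλ = 0.01732.
By memorylessness, P(T > 29.1+101 | T > 29.1) = P(T > 101) = e^(−0.01732·101) ≈ 0.174.

0.174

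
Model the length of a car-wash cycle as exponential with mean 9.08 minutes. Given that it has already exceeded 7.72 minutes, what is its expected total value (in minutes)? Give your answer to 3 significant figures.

The rate is λ = 1/9.08 = 0.110132 per minute.
By memorylessness, E[X | X > 7.72] = 7.72 + 1/λ = 7.72 + 9.08 = 16.8 minutes.

16.8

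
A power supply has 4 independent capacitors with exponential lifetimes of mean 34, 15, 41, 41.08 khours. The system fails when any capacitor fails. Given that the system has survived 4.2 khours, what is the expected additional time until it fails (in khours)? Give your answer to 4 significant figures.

First-failure rate Σλ = 1/34 + 1/15 + 1/41 + 1/41.08 = 0.144811.
By memorylessness the expected residual is 1/Σλ = 6.90553 khours, regardless of the 4.2 already elapsed.

6.906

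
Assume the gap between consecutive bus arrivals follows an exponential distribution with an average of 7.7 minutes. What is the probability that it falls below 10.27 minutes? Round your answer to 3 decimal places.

The rate is λ = 1/7.7 = 0.12987 per minute.
P(X ≤ 10.27) = 1 − e^(−λ·10.27) = 1 − e^(−1.3338) ≈ 0.737.

0.737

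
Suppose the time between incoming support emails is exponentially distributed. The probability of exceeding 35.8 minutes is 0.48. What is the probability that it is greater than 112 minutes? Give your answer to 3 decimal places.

0.101

e^(−λ·35.8) = 0.48 ⇒ λ = −ln(0.48)/35.8 = 0.0205019.
P(X > 112) = e^(−0.0205019·112) = e^(−2.2962) ≈ 0.101.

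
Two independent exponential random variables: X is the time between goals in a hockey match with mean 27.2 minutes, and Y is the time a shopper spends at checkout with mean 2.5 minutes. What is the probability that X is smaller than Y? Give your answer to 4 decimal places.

λ_1 = 1/27.2 = 0.0367647, λ_2 = 1/2.5 = 0.4.
For independent exponentials, P(X < Y) = λ_1/(λ_1+λ_2) = 0.0367647/0.436765 ≈ 0.0842.

0.0842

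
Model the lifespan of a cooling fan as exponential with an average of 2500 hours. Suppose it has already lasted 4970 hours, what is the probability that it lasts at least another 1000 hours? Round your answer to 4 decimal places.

0.6703

The rate is λ = 1/2500 = 0.0004 per hour.
P(X > s+t | X > s) = e^(−λ(s+t))/e^(−λs) = e^(−λt), independent of s = 4970.
P(X > 1000) = e^(−0.4) ≈ 0.6703.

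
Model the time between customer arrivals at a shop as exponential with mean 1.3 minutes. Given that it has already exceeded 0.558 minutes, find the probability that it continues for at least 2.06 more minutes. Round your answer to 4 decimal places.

The rate is λ = 1/1.3 = 0.769231 per minute.
P(X > s+t | X > s) = e^(−λ(s+t))/e^(−λs) = e^(−λt), independent of s = 0.558.
P(X > 2.06) = e^(−1.5846) ≈ 0.2050.

0.2050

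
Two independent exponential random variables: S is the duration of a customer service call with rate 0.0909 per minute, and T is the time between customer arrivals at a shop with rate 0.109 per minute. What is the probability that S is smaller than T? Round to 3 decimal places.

0.455

λ_1 = 0.0909, λ_2 = 0.109.
For independent exponentials, P(S < T) = λ_1/(λ_1+λ_2) = 0.0909/0.1999 ≈ 0.455.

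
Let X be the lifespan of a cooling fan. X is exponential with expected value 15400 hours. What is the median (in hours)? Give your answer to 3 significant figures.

The rate is λ = 1/15400 = 0.0000649351 per hour.
Set 1 − e^(−λt) = 0.5, so t = −ln(0.5)/λ = 0.69315/0.0000649351 ≈ 10674.5 hours.

10700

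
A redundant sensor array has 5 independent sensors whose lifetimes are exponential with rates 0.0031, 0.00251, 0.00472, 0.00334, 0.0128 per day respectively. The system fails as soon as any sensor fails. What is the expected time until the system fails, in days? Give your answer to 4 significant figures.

37.78

The time to first failure is exponential with rate Σλ = 0.0031 + 0.00251 + 0.00472 + 0.00334 + 0.0128 = 0.02647.
E[min] = 1/Σλ = 1/0.02647 = 37.7786 days.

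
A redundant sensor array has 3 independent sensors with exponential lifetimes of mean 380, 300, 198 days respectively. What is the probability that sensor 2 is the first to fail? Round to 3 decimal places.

0.303

Rates: λ_i = 1/mean_i → 0.00263158, 0.00333333, 0.00505051; Σλ = 0.0110154.
P(sensor 2 first) = λ_2/Σλ = 0.00333333/0.0110154 ≈ 0.303.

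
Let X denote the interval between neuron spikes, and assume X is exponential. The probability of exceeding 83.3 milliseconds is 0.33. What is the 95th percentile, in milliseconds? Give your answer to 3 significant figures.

e^(−λ·83.3) = 0.33 ⇒ λ = −ln(0.33)/83.3 = 0.0133093.
95th percentile: 1 − e^(−λt) = 0.95, t = −ln(0.05)/λ = 225.086 milliseconds.

225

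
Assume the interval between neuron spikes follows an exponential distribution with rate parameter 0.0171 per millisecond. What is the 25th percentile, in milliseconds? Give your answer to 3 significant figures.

16.8

Set 1 − e^(−λt) = 0.25, so t = −ln(0.75)/λ = 0.28768/0.0171 ≈ 16.8235 milliseconds.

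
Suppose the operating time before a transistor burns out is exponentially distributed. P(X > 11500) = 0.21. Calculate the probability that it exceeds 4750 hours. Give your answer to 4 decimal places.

0.5249

e^(−λ·11500) = 0.21 ⇒ λ = −ln(0.21)/11500 = 0.000135708.
P(X > 4750) = e^(−0.000135708·4750) = e^(−0.64462) ≈ 0.5249.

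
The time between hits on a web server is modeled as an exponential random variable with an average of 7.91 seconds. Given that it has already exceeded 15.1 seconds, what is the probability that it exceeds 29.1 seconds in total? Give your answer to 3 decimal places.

0.170

The rate is λ = 1/7.91 = 0.126422 per second.
P(X > s+t | X > s) = e^(−λ(s+t))/e^(−λs) = e^(−λt), independent of s = 15.1.
P(X > 14) = e^(−1.7699) ≈ 0.170.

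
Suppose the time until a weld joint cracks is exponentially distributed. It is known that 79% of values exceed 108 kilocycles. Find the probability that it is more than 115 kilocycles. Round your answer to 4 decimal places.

0.7780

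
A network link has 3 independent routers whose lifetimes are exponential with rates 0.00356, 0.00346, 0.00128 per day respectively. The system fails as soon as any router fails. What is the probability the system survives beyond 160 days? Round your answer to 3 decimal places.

The time to first failure is exponential with rate Σλ = 0.00356 + 0.00346 + 0.00128 = 0.0083.
P(min > 160) = e^(−0.0083·160) = e^(−1.328) ≈ 0.265.

0.265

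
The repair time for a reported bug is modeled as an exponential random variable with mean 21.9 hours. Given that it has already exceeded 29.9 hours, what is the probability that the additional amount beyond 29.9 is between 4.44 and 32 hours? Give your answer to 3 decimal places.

The rate is λ = 1/21.9 = 0.0456621 per hour.
Memoryless: the residual past 29.9 is again Exp(λ).
P(4.44 < residual < 32) = e^(−λ·4.44) − e^(−λ·32) = 0.81649 − 0.23196 ≈ 0.585.

0.585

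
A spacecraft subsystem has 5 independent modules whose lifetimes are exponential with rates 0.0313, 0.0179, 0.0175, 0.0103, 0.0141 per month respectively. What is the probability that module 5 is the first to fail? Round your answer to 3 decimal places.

The time to first failure is exponential with rate Σλ = 0.0313 + 0.0179 + 0.0175 + 0.0103 + 0.0141 = 0.0911.
P(module 5 first) = λ_5/Σλ = 0.0141/0.0911 ≈ 0.155.

0.155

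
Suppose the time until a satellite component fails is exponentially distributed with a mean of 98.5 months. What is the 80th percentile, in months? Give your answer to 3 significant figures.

The rate is λ = 1/98.5 = 0.0101523 per month.
Set 1 − e^(−λt) = 0.8, so t = −ln(0.2)/λ = 1.6094/0.0101523 ≈ 158.53 months.

159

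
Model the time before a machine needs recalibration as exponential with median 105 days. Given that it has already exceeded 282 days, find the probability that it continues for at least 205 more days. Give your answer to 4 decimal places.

For an exponential, median = ln(2)/λ, so λ = ln 2 / 105 = 0.0066014 per day.
P(X > s+t | X > s) = e^(−λ(s+t))/e^(−λs) = e^(−λt), independent of s = 282.
P(X > 205) = e^(−1.3533) ≈ 0.2584.

0.2584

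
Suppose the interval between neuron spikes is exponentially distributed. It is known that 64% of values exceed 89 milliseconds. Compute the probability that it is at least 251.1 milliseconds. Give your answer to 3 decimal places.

0.284

e^(−λ·89) = 0.64 ⇒ λ = −ln(0.64)/89 = 0.00501446.
P(X > 251.1) = e^(−0.00501446·251.1) = e^(−1.2591) ≈ 0.284.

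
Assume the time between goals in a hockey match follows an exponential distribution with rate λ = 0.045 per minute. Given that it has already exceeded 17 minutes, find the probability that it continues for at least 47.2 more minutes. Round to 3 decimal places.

0.120

By the memoryless property, P(X > 17+47.2 | X > 17) = P(X > 47.2).
P(X > 47.2) = e^(−2.124) ≈ 0.120.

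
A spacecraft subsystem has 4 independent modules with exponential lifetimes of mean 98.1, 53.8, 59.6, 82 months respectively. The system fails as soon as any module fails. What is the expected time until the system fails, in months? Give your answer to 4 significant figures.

17.31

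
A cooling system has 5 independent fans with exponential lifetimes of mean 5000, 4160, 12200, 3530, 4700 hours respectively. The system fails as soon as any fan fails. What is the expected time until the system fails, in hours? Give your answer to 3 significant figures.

982

The first failure time is exponential with rate Σλ_i = 1/5000 + 1/4160 + 1/12200 + 1/3530 + 1/4700 = 0.0010184 per hour.
E[min] = 1/Σλ = 1/0.0010184 = 981.929 hours.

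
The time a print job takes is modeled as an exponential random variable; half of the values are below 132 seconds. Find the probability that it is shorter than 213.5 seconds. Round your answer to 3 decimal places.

For an exponential, median = ln(2)/λ, so λ = ln 2 / 132 = 0.00525112 per second.
P(X ≤ 213.5) = 1 − e^(−λ·213.5) = 1 − e^(−1.1211) ≈ 0.674.

0.674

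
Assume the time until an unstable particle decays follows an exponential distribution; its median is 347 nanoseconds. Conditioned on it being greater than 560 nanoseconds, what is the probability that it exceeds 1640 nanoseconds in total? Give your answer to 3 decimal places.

For an exponential, median = ln(2)/λ, so λ = ln 2 / 347 = 0.00199754 per nanosecond.
By the memoryless property, P(X > 560+1080 | X > 560) = P(X > 1080).
P(X > 1080) = e^(−2.1573) ≈ 0.116.

0.116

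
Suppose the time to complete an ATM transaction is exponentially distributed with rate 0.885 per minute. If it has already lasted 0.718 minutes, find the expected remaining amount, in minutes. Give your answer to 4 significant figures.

1.130

By memorylessness, the remaining amount past any threshold is again Exp(λ) with mean 1/λ = 1.12994 minutes.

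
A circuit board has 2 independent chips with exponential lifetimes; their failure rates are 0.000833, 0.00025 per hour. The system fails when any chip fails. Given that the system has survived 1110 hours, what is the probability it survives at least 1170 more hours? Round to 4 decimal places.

0.2816

Time to first failure ~ Exp(Σλ) with Σλ = 0.001083.
By memorylessness, P(T > 1110+1170 | T > 1110) = P(T > 1170) = e^(−0.001083·1170) ≈ 0.2816.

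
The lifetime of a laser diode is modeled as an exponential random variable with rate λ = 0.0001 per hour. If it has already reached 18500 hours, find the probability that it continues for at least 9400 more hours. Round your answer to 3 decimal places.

The exponential is memoryless, so the remaining time is again Exp(λ): the condition X > 18500 is irrelevant.
P(X > 9400) = e^(−0.94) ≈ 0.391.

0.391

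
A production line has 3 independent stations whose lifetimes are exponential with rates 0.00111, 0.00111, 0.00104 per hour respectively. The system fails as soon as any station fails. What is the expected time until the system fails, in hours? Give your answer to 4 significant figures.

306.7

The time to first failure is exponential with rate Σλ = 0.00111 + 0.00111 + 0.00104 = 0.00326.
E[min] = 1/Σλ = 1/0.00326 = 306.748 hours.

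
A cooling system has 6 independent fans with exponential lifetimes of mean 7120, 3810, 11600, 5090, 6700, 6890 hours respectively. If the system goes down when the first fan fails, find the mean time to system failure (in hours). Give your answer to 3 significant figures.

The first failure time is exponential with rate Σλ_i = 1/7120 + 1/3810 + 1/11600 + 1/5090 + 1/6700 + 1/6890 = 0.000979979 per hour.
E[min] = 1/Σλ = 1/0.000979979 = 1020.43 hours.

1020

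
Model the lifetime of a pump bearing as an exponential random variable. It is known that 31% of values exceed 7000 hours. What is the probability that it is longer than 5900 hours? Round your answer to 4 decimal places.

0.3726

e^(−λ·7000) = 0.31 ⇒ λ = −ln(0.31)/7000 = 0.000167312.
P(X > 5900) = e^(−0.000167312·5900) = e^(−0.98714) ≈ 0.3726.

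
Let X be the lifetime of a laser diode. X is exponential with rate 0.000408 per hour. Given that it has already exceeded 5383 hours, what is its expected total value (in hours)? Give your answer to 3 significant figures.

By memorylessness, E[X | X > 5383] = 5383 + 1/λ = 5383 + 2450.98 = 7833.98 hours.

7830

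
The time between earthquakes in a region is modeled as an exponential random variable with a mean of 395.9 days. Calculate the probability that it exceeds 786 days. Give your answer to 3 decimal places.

The rate is λ = 1/395.9 = 0.00252589 per day.
P(X > 786) = e^(−λ·786) = e^(−1.9853) ≈ 0.137.

0.137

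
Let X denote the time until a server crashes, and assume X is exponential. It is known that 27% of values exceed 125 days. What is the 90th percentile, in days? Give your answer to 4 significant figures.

219.8

e^(−λ·125) = 0.27 ⇒ λ = −ln(0.27)/125 = 0.0104747.
90th percentile: 1 − e^(−λt) = 0.9, t = −ln(0.1)/λ = 219.824 days.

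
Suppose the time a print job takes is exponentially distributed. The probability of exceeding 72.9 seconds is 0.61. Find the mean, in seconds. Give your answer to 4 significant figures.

e^(−λ·72.9) = 0.61 ⇒ λ = −ln(0.61)/72.9 = 0.00678047.
Mean = 1/λ = 147.482 seconds.

147.5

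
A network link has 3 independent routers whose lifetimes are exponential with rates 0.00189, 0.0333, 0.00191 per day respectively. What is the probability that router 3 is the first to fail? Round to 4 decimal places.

The time to first failure is exponential with rate Σλ = 0.00189 + 0.0333 + 0.00191 = 0.0371.
P(router 3 first) = λ_3/Σλ = 0.00191/0.0371 ≈ 0.0515.

0.0515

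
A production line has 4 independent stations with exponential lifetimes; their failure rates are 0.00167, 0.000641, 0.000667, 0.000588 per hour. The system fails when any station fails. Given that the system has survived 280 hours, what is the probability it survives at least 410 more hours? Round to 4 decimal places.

Time to first failure ~ Exp(Σλ) with Σλ = 0.003566.
By memorylessness, P(T > 280+410 | T > 280) = P(T > 410) = e^(−0.003566·410) ≈ 0.2318.

0.2318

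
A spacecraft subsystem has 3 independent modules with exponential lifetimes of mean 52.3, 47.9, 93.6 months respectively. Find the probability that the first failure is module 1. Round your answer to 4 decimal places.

0.3773

Rates: λ_i = 1/mean_i → 0.0191205, 0.0208768, 0.0106838; Σλ = 0.050681.
P(module 1 first) = λ_1/Σλ = 0.0191205/0.050681 ≈ 0.3773.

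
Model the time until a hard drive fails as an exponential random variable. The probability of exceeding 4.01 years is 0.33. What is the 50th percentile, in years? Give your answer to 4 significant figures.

2.507

e^(−λ·4.01) = 0.33 ⇒ λ = −ln(0.33)/4.01 = 0.276474.
50th percentile: 1 − e^(−λt) = 0.5, t = −ln(0.5)/λ = 2.50709 years.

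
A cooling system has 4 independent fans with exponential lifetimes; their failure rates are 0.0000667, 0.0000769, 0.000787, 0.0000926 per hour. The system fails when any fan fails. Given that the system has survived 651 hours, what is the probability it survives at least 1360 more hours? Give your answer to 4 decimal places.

Time to first failure ~ Exp(Σλ) with Σλ = 0.0010232.
By memorylessness, P(T > 651+1360 | T > 651) = P(T > 1360) = e^(−0.0010232·1360) ≈ 0.2487.

0.2487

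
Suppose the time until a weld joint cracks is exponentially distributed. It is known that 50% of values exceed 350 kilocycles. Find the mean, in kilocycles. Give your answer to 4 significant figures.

504.9

e^(−λ·350) = 0.50 ⇒ λ = −ln(0.50)/350 = 0.00198042.
Mean = 1/λ = 504.943 kilocycles.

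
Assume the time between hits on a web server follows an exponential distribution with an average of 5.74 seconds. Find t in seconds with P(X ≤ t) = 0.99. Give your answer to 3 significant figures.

26.4

The rate is λ = 1/5.74 = 0.174216 per second.
Set 1 − e^(−λt) = 0.99, so t = −ln(0.01)/λ = 4.6052/0.174216 ≈ 26.4337 seconds.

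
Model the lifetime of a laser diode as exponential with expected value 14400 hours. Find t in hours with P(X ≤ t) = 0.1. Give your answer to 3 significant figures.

The rate is λ = 1/14400 = 0.0000694444 per hour.
Set 1 − e^(−λt) = 0.1, so t = −ln(0.9)/λ = 0.10536/0.0000694444 ≈ 1517.19 hours.

1520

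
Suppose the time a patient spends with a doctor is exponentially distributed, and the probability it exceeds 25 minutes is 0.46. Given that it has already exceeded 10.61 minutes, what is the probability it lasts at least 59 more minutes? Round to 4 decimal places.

From e^(−λ·25) = 0.46, λ = −ln(0.46)/25 = 0.0310612.
Memoryless: P(X > 10.61+59 | X > 10.61) = P(X > 59) = e^(−0.0310612·59) ≈ 0.1600.

0.1600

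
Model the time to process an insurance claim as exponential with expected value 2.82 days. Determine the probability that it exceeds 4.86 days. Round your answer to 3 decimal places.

0.178

The rate is λ = 1/2.82 = 0.35461 per day.
P(X > 4.86) = e^(−λ·4.86) = e^(−1.7234) ≈ 0.178.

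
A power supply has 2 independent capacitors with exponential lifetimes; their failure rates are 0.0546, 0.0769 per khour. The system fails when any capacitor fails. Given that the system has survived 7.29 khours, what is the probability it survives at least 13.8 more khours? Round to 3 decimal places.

Time to first failure ~ Exp(Σλ) with Σλ = 0.1315.
By memorylessness, P(T > 7.29+13.8 | T > 7.29) = P(T > 13.8) = e^(−0.1315·13.8) ≈ 0.163.

0.163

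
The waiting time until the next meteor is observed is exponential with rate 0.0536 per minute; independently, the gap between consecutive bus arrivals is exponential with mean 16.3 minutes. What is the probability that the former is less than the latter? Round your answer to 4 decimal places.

λ_1 = 0.0536, λ_2 = 1/16.3 = 0.0613497.
For independent exponentials, P(the former < the latter) = λ_1/(λ_1+λ_2) = 0.0536/0.11495 ≈ 0.4663.

0.4663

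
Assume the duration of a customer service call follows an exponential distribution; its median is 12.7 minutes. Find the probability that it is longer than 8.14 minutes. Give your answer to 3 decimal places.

0.641

For an exponential, median = ln(2)/λ, so λ = ln 2 / 12.7 = 0.0545785 per minute.
P(X > 8.14) = e^(−λ·8.14) = e^(−0.44427) ≈ 0.641.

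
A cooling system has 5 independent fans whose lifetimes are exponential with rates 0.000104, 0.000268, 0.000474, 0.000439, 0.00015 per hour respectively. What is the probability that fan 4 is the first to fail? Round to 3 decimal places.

0.306

The time to first failure is exponential with rate Σλ = 0.000104 + 0.000268 + 0.000474 + 0.000439 + 0.00015 = 0.001435.
P(fan 4 first) = λ_4/Σλ = 0.000439/0.001435 ≈ 0.306.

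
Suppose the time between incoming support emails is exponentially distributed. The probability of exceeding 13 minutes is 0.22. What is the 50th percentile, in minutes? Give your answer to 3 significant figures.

5.95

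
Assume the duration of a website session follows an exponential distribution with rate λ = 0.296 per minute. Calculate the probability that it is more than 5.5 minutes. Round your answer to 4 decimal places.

P(X > 5.5) = e^(−λ·5.5) = e^(−1.628) ≈ 0.1963.

0.1963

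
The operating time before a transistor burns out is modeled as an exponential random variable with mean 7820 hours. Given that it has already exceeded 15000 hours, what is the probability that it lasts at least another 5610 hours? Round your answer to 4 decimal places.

The rate is λ = 1/7820 = 0.000127877 per hour.
The exponential is memoryless, so the remaining time is again Exp(λ): the condition X > 15000 is irrelevant.
P(X > 5610) = e^(−0.71739) ≈ 0.4880.

0.4880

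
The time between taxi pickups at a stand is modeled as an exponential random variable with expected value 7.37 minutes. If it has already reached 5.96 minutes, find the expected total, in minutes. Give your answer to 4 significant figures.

13.33

The rate is λ = 1/7.37 = 0.135685 per minute.
By memorylessness, E[X | X > 5.96] = 5.96 + 1/λ = 5.96 + 7.37 = 13.33 minutes.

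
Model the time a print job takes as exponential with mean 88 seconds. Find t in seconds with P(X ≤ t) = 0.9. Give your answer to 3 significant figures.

The rate is λ = 1/88 = 0.0113636 per second.
Set 1 − e^(−λt) = 0.9, so t = −ln(0.1)/λ = 2.3026/0.0113636 ≈ 202.627 seconds.

203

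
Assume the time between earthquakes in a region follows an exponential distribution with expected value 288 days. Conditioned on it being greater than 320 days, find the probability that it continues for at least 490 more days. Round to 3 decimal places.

The rate is λ = 1/288 = 0.00347222 per day.
P(X > s+t | X > s) = e^(−λ(s+t))/e^(−λs) = e^(−λt), independent of s = 320.
P(X > 490) = e^(−1.7014) ≈ 0.182.

0.182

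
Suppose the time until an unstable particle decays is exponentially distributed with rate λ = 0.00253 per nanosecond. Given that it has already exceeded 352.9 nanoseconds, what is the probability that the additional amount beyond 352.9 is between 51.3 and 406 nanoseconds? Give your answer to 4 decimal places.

0.5203

Memoryless: the residual past 352.9 is again Exp(λ).
P(51.3 < residual < 406) = e^(−λ·51.3) − e^(−λ·406) = 0.87828 − 0.35802 ≈ 0.5203.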